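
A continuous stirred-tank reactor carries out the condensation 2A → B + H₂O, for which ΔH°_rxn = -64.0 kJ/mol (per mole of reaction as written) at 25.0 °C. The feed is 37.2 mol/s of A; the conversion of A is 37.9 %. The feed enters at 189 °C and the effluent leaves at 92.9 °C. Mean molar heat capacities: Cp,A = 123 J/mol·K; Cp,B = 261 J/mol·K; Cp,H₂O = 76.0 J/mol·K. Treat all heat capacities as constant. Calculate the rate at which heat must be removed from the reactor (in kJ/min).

Extent of reaction ξ = 0.379 × 37.2 / 2 = 7.0494 mol/s
Reaction term: ξ·ΔH°_rxn = 7.0494 × -64.0 = -451.16 kJ/s
Sensible, feed 189→25 °C: -750.4 kJ/s
Outlet flows (mol/s): A 23.101, B 7.0494, H₂O 7.0494
Sensible, products 25→92.9 °C: 354.24 kJ/s
Q = ΔH = -847.32 kJ/s = -847.32 kW
Heat removed = 50839 kJ/min

Q_out = 50800 kJ/min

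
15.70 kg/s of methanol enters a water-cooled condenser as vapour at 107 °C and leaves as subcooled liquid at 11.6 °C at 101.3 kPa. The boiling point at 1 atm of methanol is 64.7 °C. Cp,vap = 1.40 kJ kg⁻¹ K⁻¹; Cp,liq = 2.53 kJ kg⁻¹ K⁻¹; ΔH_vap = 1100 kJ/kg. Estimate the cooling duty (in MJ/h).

vapour 107→64.7 °C: -59.22 kJ/kg
condensation at 64.7 °C: -1100 kJ/kg
liquid 64.7→11.6 °C: -134.34 kJ/kg
Δh = -59.22 + -1100 + -134.34 = -1293.6 kJ/kg
Q = ṁ·Δh = 15.70 kg/s × -1293.6 kJ/kg = -20309 kJ/s
|Q| = 20309 kW = 73112 MJ/h

Q_c = 73100 MJ/h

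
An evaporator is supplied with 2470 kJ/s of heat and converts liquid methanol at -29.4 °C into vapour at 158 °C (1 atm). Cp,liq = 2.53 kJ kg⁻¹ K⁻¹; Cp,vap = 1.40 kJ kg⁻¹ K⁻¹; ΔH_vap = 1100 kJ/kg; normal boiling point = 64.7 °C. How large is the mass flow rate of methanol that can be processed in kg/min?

Δh = 2.53×(64.7−-29.4) + 1100 + 1.40×(158−64.7) = 1468.7 kJ/kg
Q = 2470 kJ/s = 2470 kJ/s = 148200 kJ/min
ṁ = Q/Δh = 148200 / 1468.7 = 100.91 kg/min

ṁ = 101 kg/min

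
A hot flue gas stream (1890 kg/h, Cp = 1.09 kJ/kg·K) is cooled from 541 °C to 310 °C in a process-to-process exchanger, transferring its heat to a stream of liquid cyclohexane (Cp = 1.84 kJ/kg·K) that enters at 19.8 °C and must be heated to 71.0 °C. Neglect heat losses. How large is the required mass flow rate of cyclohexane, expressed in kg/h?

Heat released by hot stream: Q = 1890 × 1.09 × (541 − 310) = 475880 kJ/h
Energy balance on cold side (adiabatic exchanger): Q = ṁ_c·Cp_c·(T_c,out − T_c,in)
ṁ_c = 475880 / [1.84 × (71.0 − 19.8)] = 5051.4 kg/h

ṁ_c = 5050 kg/h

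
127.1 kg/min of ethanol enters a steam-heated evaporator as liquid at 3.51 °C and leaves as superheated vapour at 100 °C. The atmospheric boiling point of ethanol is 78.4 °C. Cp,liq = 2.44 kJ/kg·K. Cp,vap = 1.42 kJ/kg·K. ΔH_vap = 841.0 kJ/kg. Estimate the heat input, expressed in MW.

liquid 3.51→78.4 °C: 182.73 kJ/kg
vaporisation at 78.4 °C: 841 kJ/kg
vapour 78.4→100 °C: 30.672 kJ/kg
Δh = 182.73 + 841 + 30.672 = 1054.4 kJ/kg
Q = ṁ·Δh = 127.1 kg/min × 1054.4 kJ/kg = 134010 kJ/min
|Q| = 2233.6 kW = 2.2336 MW

Q = 2.23 MW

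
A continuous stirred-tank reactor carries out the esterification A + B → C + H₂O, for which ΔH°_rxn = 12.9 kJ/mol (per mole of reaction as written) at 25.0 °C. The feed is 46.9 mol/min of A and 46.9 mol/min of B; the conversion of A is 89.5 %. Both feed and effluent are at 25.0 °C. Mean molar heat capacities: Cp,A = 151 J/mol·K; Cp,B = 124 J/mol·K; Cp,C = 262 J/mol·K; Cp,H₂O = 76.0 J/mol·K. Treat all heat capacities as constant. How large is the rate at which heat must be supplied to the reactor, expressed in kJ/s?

Extent of reaction ξ = 0.895 × 46.9 = 41.975 mol/min
Reaction term: ξ·ΔH°_rxn = 41.975 × 12.9 = 541.48 kJ/min
Q = ΔH = 541.48 kJ/min = 9.0247 kW
Heat supplied = 9.0247 kJ/s

Q_in = 9.02 kJ/s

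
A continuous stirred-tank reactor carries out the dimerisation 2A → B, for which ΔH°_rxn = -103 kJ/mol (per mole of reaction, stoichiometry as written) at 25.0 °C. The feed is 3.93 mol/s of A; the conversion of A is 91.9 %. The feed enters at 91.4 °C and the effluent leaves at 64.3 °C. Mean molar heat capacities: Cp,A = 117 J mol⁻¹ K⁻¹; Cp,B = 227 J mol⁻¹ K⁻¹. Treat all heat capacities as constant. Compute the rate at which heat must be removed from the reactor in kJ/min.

Extent of reaction ξ = 0.919 × 3.93 / 2 = 1.8058 mol/s
Reaction term: ξ·ΔH°_rxn = 1.8058 × -103 = -186 kJ/s
Sensible, feed 91.4→25 °C: -30.531 kJ/s
Outlet flows (mol/s): A 0.31833, B 1.8058
Sensible, products 25→64.3 °C: 17.574 kJ/s
Q = ΔH = -198.96 kJ/s = -198.96 kW
Heat removed = 11938 kJ/min

Q_out = 11900 kJ/min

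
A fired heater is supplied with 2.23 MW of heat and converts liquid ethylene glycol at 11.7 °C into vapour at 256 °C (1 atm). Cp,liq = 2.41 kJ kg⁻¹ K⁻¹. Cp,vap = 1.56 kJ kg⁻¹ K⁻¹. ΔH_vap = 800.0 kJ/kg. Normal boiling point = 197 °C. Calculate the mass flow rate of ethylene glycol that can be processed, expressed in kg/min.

Δh = 2.41×(197−11.7) + 800.0 + 1.56×(256−197) = 1338.6 kJ/kg
Q = 2.23 MW = 2230 kJ/s = 133800 kJ/min
ṁ = Q/Δh = 133800 / 1338.6 = 99.954 kg/min

ṁ = 100 kg/min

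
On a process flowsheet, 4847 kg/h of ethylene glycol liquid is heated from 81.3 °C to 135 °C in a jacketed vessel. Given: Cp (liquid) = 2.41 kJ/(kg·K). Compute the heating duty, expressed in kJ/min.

Q = ṁ·Cp·ΔT = 4847 × 2.41 × (135 − 81.3) = 627280 kJ/h
Converting: 627280 / 3600 s = 174.25 kW
Heating duty = 10455 kJ/min

Q = 10500 kJ/min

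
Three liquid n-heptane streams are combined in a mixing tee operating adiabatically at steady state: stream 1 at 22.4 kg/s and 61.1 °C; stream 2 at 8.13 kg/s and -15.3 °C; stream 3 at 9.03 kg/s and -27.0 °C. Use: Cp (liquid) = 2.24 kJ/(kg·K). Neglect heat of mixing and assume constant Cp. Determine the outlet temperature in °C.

T_out = 25.3 °C

No heat crosses the boundary, so H_out = H_in.
T_out = Σ ṁᵢCp,ᵢTᵢ / Σ ṁᵢCp,ᵢ
      = 2241 / 88.614 = 25.289 °C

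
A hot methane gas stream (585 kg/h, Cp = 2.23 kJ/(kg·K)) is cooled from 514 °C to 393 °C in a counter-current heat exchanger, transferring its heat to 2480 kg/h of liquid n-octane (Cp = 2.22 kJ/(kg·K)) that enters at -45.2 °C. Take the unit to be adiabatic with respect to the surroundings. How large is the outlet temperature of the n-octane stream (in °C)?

Heat released by hot stream: Q = 585 × 2.23 × (514 − 393) = 157850 kJ/h
Energy balance on cold side (adiabatic exchanger): Q = ṁ_c·Cp_c·(T_c,out − T_c,in)
T_c,out = -45.2 + 157850/(2480 × 2.22) = -16.529 °C

T_c,out = -16.5 °C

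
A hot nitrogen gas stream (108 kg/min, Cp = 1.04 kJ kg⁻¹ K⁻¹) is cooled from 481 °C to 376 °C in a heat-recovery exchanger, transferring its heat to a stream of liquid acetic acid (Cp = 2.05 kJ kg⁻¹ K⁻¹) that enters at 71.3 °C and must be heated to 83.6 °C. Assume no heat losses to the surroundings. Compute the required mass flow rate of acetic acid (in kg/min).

Heat released by hot stream: Q = 108 × 1.04 × (481 − 376) = 11794 kJ/min
Energy balance on cold side (adiabatic exchanger): Q = ṁ_c·Cp_c·(T_c,out − T_c,in)
ṁ_c = 11794 / [2.05 × (83.6 − 71.3)] = 467.72 kg/min

ṁ_c = 468 kg/min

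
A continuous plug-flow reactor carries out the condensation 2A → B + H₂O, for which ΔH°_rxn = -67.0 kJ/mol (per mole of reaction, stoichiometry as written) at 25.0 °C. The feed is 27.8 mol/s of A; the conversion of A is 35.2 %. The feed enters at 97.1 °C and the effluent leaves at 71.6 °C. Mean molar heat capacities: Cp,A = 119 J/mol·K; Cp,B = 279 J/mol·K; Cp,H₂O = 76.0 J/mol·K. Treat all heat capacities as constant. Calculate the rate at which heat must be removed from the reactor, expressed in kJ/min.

Extent of reaction ξ = 0.352 × 27.8 / 2 = 4.8928 mol/s
Reaction term: ξ·ΔH°_rxn = 4.8928 × -67.0 = -327.82 kJ/s
Sensible, feed 97.1→25 °C: -238.52 kJ/s
Outlet flows (mol/s): A 18.014, B 4.8928, H₂O 4.8928
Sensible, products 25→71.6 °C: 180.84 kJ/s
Q = ΔH = -385.5 kJ/s = -385.5 kW
Heat removed = 23130 kJ/min

Q_out = 23100 kJ/min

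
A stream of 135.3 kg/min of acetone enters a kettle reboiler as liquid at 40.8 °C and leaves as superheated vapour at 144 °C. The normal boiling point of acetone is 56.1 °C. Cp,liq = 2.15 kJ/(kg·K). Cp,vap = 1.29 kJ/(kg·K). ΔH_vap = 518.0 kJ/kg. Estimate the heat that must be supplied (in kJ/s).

Q = 1500 kJ/s

liquid 40.8→56.1 °C: 32.895 kJ/kg
vaporisation at 56.1 °C: 518 kJ/kg
vapour 56.1→144 °C: 113.39 kJ/kg
Δh = 32.895 + 518 + 113.39 = 664.29 kJ/kg
Q = ṁ·Δh = 135.3 kg/min × 664.29 kJ/kg = 89878 kJ/min
|Q| = 1498 kW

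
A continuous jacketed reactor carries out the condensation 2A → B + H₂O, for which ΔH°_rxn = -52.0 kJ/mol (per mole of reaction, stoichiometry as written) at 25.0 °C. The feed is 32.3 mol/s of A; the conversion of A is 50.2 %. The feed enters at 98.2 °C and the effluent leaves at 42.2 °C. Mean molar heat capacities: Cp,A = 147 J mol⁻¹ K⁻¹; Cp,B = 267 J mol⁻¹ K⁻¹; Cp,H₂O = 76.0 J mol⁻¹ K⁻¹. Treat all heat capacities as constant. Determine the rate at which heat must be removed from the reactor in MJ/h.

Extent of reaction ξ = 0.502 × 32.3 / 2 = 8.1073 mol/s
Reaction term: ξ·ΔH°_rxn = 8.1073 × -52.0 = -421.58 kJ/s
Sensible, feed 98.2→25 °C: -347.56 kJ/s
Outlet flows (mol/s): A 16.085, B 8.1073, H₂O 8.1073
Sensible, products 25→42.2 °C: 88.5 kJ/s
Q = ΔH = -680.64 kJ/s = -680.64 kW
Heat removed = 2450.3 MJ/h

Q_out = 2450 MJ/h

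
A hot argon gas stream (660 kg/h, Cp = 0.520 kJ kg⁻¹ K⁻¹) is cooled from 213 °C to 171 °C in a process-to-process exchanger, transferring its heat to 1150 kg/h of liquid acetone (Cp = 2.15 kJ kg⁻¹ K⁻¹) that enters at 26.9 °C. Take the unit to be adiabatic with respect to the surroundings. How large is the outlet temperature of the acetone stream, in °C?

T_c,out = 32.7 °C

Heat released by hot stream: Q = 660 × 0.520 × (213 − 171) = 14414 kJ/h
Energy balance on cold side (adiabatic exchanger): Q = ṁ_c·Cp_c·(T_c,out − T_c,in)
T_c,out = 26.9 + 14414/(1150 × 2.15) = 32.73 °C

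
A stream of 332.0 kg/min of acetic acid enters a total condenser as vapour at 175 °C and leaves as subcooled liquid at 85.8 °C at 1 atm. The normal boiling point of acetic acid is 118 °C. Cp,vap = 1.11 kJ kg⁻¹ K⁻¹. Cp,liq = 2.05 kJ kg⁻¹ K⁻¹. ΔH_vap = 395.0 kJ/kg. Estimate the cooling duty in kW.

Q_c = 2900 kW

vapour 175→118 °C: -63.27 kJ/kg
condensation at 118 °C: -395 kJ/kg
liquid 118→85.8 °C: -66.01 kJ/kg
Δh = -63.27 + -395 + -66.01 = -524.28 kJ/kg
Q = ṁ·Δh = 332.0 kg/min × -524.28 kJ/kg = -174060 kJ/min
|Q| = 2901 kW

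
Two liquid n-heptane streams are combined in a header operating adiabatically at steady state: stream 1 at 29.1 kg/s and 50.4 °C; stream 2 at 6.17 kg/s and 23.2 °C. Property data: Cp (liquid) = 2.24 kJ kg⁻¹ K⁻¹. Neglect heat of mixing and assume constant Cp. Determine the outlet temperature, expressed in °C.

Energy balance with Q = 0: Σ ṁᵢCp,ᵢ(T_out − Tᵢ) = 0
Σ ṁᵢCp,ᵢTᵢ = 29.1×2.24×50.4 + 6.17×2.24×23.2 = 3605.9
Σ ṁᵢCp,ᵢ = 29.1×2.24 + 6.17×2.24 = 79.005
T_out = 3605.9 / 79.005 = 45.642 °C

T_out = 45.6 °C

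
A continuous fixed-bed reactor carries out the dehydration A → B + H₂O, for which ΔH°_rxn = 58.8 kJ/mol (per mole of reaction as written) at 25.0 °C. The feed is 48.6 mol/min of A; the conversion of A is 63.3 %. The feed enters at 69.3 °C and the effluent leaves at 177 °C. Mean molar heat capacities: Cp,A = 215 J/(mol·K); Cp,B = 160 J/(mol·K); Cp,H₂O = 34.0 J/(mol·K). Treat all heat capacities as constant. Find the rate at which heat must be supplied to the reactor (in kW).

Q_in = 47.3 kW

Extent of reaction ξ = 0.633 × 48.6 = 30.764 mol/min
Reaction term: ξ·ΔH°_rxn = 30.764 × 58.8 = 1808.9 kJ/min
Sensible, feed 69.3→25 °C: -462.89 kJ/min
Outlet flows (mol/min): A 17.836, B 30.764, H₂O 30.764
Sensible, products 25→177 °C: 1490 kJ/min
Q = ΔH = 2836.1 kJ/min = 47.268 kW
Heat supplied = 47.268 kW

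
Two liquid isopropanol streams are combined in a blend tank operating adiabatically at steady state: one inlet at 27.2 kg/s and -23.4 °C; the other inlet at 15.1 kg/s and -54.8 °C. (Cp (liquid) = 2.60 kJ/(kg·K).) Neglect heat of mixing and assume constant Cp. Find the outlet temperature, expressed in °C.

T_out = -34.6 °C

No heat crosses the boundary, so H_out = H_in.
T_out = Σ ṁᵢCp,ᵢTᵢ / Σ ṁᵢCp,ᵢ
      = -3806.3 / 109.98 = -34.609 °C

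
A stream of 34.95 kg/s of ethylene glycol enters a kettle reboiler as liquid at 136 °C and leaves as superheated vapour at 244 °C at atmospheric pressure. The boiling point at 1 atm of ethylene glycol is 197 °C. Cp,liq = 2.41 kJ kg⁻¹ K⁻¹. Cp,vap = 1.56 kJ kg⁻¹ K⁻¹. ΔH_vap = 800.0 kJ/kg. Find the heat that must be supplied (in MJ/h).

liquid 136→197 °C: 147.01 kJ/kg
vaporisation at 197 °C: 800 kJ/kg
vapour 197→244 °C: 73.32 kJ/kg
Δh = 147.01 + 800 + 73.32 = 1020.3 kJ/kg
Q = ṁ·Δh = 34.95 kg/s × 1020.3 kJ/kg = 35661 kJ/s
|Q| = 35661 kW = 128380 MJ/h

Q = 128000 MJ/h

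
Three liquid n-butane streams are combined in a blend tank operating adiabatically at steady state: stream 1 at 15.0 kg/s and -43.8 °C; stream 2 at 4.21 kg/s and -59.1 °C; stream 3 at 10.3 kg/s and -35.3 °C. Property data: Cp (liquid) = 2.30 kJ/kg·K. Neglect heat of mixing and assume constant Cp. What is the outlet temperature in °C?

Adiabatic, steady state ⇒ Σ ṁᵢCp,ᵢ(T_out − Tᵢ) = 0
T_out = Σ ṁᵢCp,ᵢTᵢ / Σ ṁᵢCp,ᵢ
      = -2919.6 / 67.873 = -43.016 °C

T_out = -43.0 °C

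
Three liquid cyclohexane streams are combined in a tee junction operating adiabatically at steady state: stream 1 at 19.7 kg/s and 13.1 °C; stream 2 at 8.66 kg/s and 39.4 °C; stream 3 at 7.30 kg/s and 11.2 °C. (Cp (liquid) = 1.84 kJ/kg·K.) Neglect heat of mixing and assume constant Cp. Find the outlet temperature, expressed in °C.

Adiabatic, steady state ⇒ Σ ṁᵢCp,ᵢ(T_out − Tᵢ) = 0
T_out = Σ ṁᵢCp,ᵢTᵢ / Σ ṁᵢCp,ᵢ
      = 1253.1 / 65.614 = 19.098 °C

T_out = 19.1 °C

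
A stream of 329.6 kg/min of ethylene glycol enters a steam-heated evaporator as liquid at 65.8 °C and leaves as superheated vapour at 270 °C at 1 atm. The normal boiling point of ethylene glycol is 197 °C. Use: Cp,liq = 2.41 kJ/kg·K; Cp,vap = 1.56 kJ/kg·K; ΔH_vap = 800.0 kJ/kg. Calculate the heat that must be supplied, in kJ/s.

liquid 65.8→197 °C: 316.19 kJ/kg
vaporisation at 197 °C: 800 kJ/kg
vapour 197→270 °C: 113.88 kJ/kg
Δh = 316.19 + 800 + 113.88 = 1230.1 kJ/kg
Q = ṁ·Δh = 329.6 kg/min × 1230.1 kJ/kg = 405430 kJ/min
|Q| = 6757.2 kW

Q = 6760 kJ/s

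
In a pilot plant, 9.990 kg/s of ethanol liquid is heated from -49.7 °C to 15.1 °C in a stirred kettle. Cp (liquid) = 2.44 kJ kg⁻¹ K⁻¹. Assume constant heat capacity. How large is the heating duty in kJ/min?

Q = 94800 kJ/min

Q = ṁ·Cp·ΔT = 9.990 × 2.44 × (15.1 − -49.7) = 1579.5 kJ/s
Heating duty = 94772 kJ/min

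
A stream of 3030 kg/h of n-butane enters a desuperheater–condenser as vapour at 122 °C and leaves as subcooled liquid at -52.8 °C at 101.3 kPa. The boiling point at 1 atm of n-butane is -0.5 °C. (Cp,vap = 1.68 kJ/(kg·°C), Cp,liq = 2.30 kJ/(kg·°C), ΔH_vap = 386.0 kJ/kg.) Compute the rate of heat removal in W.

vapour 122→-0.5 °C: -205.8 kJ/kg
condensation at -0.5 °C: -386 kJ/kg
liquid -0.5→-52.8 °C: -120.29 kJ/kg
Δh = -205.8 + -386 + -120.29 = -712.09 kJ/kg
Q = ṁ·Δh = 3030 kg/h × -712.09 kJ/kg = -2.1576e+06 kJ/h
|Q| = 599.34 kW = 599340 W

Q_c = 599000 W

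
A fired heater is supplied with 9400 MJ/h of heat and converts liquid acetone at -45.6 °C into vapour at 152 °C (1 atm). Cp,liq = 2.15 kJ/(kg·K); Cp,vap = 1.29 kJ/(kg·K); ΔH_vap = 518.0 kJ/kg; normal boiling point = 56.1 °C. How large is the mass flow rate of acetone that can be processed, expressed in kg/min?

ṁ = 182 kg/min

Δh = 2.15×(56.1−-45.6) + 518.0 + 1.29×(152−56.1) = 860.37 kJ/kg
Q = 9400 MJ/h = 2611.1 kJ/s = 156670 kJ/min
ṁ = Q/Δh = 156670 / 860.37 = 182.09 kg/min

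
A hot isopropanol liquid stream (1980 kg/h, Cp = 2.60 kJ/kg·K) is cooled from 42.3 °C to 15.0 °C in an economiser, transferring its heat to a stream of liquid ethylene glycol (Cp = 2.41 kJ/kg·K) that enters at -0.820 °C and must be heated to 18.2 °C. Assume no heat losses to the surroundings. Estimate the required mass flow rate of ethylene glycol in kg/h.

Heat released by hot stream: Q = 1980 × 2.60 × (42.3 − 15.0) = 140540 kJ/h
Energy balance on cold side (adiabatic exchanger): Q = ṁ_c·Cp_c·(T_c,out − T_c,in)
ṁ_c = 140540 / [2.41 × (18.2 − -0.820)] = 3066 kg/h

ṁ_c = 3070 kg/h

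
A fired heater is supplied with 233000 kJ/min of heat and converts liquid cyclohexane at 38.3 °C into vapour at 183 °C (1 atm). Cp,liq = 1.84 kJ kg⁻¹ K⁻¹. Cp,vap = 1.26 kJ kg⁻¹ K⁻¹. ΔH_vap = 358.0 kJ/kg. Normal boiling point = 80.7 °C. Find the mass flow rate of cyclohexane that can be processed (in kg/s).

ṁ = 6.87 kg/s

Δh = 1.84×(80.7−38.3) + 358.0 + 1.26×(183−80.7) = 564.91 kJ/kg
Q = 233000 kJ/min = 3883.3 kJ/s = 3883.3 kJ/s
ṁ = Q/Δh = 3883.3 / 564.91 = 6.8742 kg/s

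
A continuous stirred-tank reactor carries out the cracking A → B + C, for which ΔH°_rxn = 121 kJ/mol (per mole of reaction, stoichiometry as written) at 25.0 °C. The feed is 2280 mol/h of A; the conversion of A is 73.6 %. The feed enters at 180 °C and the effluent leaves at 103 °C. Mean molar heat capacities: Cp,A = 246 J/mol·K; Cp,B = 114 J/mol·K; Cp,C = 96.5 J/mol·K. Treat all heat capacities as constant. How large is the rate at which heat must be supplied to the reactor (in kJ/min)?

Q_in = 2590 kJ/min

Extent of reaction ξ = 0.736 × 2280 = 1678.1 mol/h
Reaction term: ξ·ΔH°_rxn = 1678.1 × 121 = 203050 kJ/h
Sensible, feed 180→25 °C: -86936 kJ/h
Outlet flows (mol/h): A 601.92, B 1678.1, C 1678.1
Sensible, products 25→103 °C: 39102 kJ/h
Q = ΔH = 155210 kJ/h = 43.115 kW
Heat supplied = 2586.9 kJ/min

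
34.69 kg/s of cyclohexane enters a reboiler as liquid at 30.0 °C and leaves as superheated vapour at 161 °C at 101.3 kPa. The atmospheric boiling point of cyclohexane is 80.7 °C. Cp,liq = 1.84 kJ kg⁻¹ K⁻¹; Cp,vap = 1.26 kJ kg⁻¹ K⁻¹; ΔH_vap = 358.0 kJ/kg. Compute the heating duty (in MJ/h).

Q = 69000 MJ/h

liquid 30.0→80.7 °C: 93.288 kJ/kg
vaporisation at 80.7 °C: 358 kJ/kg
vapour 80.7→161 °C: 101.18 kJ/kg
Δh = 93.288 + 358 + 101.18 = 552.47 kJ/kg
Q = ṁ·Δh = 34.69 kg/s × 552.47 kJ/kg = 19165 kJ/s
|Q| = 19165 kW = 68994 MJ/h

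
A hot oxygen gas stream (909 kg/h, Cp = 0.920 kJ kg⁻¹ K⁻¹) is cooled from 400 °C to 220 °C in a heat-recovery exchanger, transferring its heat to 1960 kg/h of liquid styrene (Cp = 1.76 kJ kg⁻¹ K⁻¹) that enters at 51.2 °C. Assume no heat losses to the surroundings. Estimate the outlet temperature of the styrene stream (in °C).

Heat released by hot stream: Q = 909 × 0.920 × (400 − 220) = 150530 kJ/h
Energy balance on cold side (adiabatic exchanger): Q = ṁ_c·Cp_c·(T_c,out − T_c,in)
T_c,out = 51.2 + 150530/(1960 × 1.76) = 94.837 °C

T_c,out = 94.8 °C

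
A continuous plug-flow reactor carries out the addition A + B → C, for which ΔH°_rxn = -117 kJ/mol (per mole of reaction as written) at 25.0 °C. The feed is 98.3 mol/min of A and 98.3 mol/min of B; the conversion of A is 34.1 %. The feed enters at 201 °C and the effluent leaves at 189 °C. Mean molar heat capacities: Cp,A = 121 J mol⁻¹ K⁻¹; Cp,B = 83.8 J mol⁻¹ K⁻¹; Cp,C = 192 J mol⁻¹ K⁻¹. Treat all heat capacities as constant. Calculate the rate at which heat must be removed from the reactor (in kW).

Extent of reaction ξ = 0.341 × 98.3 = 33.52 mol/min
Reaction term: ξ·ΔH°_rxn = 33.52 × -117 = -3921.9 kJ/min
Sensible, feed 201→25 °C: -3543.2 kJ/min
Outlet flows (mol/min): A 64.78, B 64.78, C 33.52
Sensible, products 25→189 °C: 3231.3 kJ/min
Q = ΔH = -4233.8 kJ/min = -70.564 kW
Heat removed = 70.564 kW

Q_out = 70.6 kW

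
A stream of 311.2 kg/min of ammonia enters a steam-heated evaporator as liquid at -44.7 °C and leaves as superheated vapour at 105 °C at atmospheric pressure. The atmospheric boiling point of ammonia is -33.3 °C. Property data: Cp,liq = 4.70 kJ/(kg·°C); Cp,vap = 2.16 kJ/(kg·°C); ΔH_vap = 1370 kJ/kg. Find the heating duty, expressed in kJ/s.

Q = 8930 kJ/s

liquid -44.7→-33.3 °C: 53.58 kJ/kg
vaporisation at -33.3 °C: 1370 kJ/kg
vapour -33.3→105 °C: 298.73 kJ/kg
Δh = 53.58 + 1370 + 298.73 = 1722.3 kJ/kg
Q = ṁ·Δh = 311.2 kg/min × 1722.3 kJ/kg = 535980 kJ/min
|Q| = 8933 kW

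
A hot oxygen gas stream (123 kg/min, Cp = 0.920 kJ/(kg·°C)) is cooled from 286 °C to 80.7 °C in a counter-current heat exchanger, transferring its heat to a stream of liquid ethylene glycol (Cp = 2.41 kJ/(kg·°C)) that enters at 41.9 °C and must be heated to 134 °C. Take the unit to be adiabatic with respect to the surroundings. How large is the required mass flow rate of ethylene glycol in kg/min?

ṁ_c = 105 kg/min

Heat released by hot stream: Q = 123 × 0.920 × (286 − 80.7) = 23232 kJ/min
Energy balance on cold side (adiabatic exchanger): Q = ṁ_c·Cp_c·(T_c,out − T_c,in)
ṁ_c = 23232 / [2.41 × (134 − 41.9)] = 104.67 kg/min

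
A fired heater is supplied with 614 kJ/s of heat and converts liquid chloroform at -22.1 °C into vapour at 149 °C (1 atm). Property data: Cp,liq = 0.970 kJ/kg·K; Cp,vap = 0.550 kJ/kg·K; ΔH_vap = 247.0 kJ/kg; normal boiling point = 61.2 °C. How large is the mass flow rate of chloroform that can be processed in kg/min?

Δh = 0.970×(61.2−-22.1) + 247.0 + 0.550×(149−61.2) = 376.09 kJ/kg
Q = 614 kJ/s = 614 kJ/s = 36840 kJ/min
ṁ = Q/Δh = 36840 / 376.09 = 97.955 kg/min

ṁ = 98.0 kg/min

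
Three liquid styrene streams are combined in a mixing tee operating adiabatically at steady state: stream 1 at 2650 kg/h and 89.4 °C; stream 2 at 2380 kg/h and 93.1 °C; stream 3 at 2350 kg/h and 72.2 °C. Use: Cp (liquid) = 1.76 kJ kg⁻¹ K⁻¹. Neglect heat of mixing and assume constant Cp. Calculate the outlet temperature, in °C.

Adiabatic, steady state ⇒ Σ ṁᵢCp,ᵢ(T_out − Tᵢ) = 0
Σ ṁᵢCp,ᵢTᵢ = 2650×1.76×89.4 + 2380×1.76×93.1 + 2350×1.76×72.2 = 1.1056e+06
Σ ṁᵢCp,ᵢ = 2650×1.76 + 2380×1.76 + 2350×1.76 = 12989
T_out = 1.1056e+06 / 12989 = 85.116 °C

T_out = 85.1 °C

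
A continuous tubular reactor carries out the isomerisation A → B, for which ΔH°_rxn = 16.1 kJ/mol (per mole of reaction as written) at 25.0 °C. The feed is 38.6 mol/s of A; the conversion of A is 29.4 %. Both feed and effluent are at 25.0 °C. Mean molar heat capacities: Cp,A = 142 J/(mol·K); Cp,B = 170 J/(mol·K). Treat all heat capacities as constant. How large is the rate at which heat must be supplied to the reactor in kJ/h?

Q_in = 658000 kJ/h

Extent of reaction ξ = 0.294 × 38.6 = 11.348 mol/s
Reaction term: ξ·ΔH°_rxn = 11.348 × 16.1 = 182.71 kJ/s
Q = ΔH = 182.71 kJ/s = 182.71 kW
Heat supplied = 657750 kJ/h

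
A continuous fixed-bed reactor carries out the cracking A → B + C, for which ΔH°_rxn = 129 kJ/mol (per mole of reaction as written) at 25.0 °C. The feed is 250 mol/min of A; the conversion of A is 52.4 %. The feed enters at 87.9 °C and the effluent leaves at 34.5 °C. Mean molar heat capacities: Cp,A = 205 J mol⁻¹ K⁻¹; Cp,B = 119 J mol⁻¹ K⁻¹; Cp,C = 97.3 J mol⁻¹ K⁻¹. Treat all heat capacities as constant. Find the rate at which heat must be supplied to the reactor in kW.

Extent of reaction ξ = 0.524 × 250 = 131 mol/min
Reaction term: ξ·ΔH°_rxn = 131 × 129 = 16899 kJ/min
Sensible, feed 87.9→25 °C: -3223.6 kJ/min
Outlet flows (mol/min): A 119, B 131, C 131
Sensible, products 25→34.5 °C: 500.94 kJ/min
Q = ΔH = 14176 kJ/min = 236.27 kW
Heat supplied = 236.27 kW

Q_in = 236 kW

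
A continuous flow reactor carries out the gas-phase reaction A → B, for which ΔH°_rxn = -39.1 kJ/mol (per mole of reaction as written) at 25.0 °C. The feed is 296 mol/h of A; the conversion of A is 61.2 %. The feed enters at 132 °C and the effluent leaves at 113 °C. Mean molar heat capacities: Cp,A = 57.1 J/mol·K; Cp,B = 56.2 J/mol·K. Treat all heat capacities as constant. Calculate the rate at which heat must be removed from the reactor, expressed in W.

Extent of reaction ξ = 0.612 × 296 = 181.15 mol/h
Reaction term: ξ·ΔH°_rxn = 181.15 × -39.1 = -7083 kJ/h
Sensible, feed 132→25 °C: -1808.5 kJ/h
Outlet flows (mol/h): A 114.85, B 181.15
Sensible, products 25→113 °C: 1473 kJ/h
Q = ΔH = -7418.5 kJ/h = -2.0607 kW
Heat removed = 2060.7 W

Q_out = 2060 W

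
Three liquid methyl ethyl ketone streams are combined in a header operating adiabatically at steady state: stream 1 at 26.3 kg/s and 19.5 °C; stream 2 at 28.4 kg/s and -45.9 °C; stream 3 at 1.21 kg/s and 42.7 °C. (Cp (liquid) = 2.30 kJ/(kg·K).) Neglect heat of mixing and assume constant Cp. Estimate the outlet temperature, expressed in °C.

Energy balance with Q = 0: Σ ṁᵢCp,ᵢ(T_out − Tᵢ) = 0
Σ ṁᵢCp,ᵢTᵢ = 26.3×2.30×19.5 + 28.4×2.30×-45.9 + 1.21×2.30×42.7 = -1699.8
Σ ṁᵢCp,ᵢ = 26.3×2.30 + 28.4×2.30 + 1.21×2.30 = 128.59
T_out = -1699.8 / 128.59 = -13.218 °C

T_out = -13.2 °C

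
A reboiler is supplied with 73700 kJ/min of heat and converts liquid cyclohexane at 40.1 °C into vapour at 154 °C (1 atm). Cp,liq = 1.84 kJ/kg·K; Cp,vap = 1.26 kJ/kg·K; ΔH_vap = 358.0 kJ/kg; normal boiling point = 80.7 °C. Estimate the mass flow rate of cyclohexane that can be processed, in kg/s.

ṁ = 2.34 kg/s

Δh = 1.84×(80.7−40.1) + 358.0 + 1.26×(154−80.7) = 525.06 kJ/kg
Q = 73700 kJ/min = 1228.3 kJ/s = 1228.3 kJ/s
ṁ = Q/Δh = 1228.3 / 525.06 = 2.3394 kg/s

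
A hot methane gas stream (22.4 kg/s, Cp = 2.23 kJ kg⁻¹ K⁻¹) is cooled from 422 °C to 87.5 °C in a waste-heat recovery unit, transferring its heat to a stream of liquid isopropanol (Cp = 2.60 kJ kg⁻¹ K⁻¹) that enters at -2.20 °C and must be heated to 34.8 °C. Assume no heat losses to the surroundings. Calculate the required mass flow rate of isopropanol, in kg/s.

ṁ_c = 174 kg/s

Heat released by hot stream: Q = 22.4 × 2.23 × (422 − 87.5) = 16709 kJ/s
Energy balance on cold side (adiabatic exchanger): Q = ṁ_c·Cp_c·(T_c,out − T_c,in)
ṁ_c = 16709 / [2.60 × (34.8 − -2.20)] = 173.69 kg/s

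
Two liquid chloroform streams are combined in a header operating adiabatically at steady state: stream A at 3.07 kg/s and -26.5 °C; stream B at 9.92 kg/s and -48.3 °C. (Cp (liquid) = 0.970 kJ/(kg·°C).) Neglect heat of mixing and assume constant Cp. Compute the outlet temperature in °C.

Energy balance with Q = 0: Σ ṁᵢCp,ᵢ(T_out − Tᵢ) = 0
T_out = Σ ṁᵢCp,ᵢTᵢ / Σ ṁᵢCp,ᵢ
      = -543.68 / 12.6 = -43.148 °C

T_out = -43.1 °C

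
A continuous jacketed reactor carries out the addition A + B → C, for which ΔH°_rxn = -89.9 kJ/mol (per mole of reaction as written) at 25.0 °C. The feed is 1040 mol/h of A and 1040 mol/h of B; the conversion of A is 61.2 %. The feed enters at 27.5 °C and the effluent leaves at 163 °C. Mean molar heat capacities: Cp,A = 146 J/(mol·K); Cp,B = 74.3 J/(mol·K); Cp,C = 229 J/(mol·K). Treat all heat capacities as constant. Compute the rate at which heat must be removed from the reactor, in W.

Q_out = 7060 W

Extent of reaction ξ = 0.612 × 1040 = 636.48 mol/h
Reaction term: ξ·ΔH°_rxn = 636.48 × -89.9 = -57220 kJ/h
Sensible, feed 27.5→25 °C: -572.78 kJ/h
Outlet flows (mol/h): A 403.52, B 403.52, C 636.48
Sensible, products 25→163 °C: 32382 kJ/h
Q = ΔH = -25411 kJ/h = -7.0585 kW
Heat removed = 7058.5 W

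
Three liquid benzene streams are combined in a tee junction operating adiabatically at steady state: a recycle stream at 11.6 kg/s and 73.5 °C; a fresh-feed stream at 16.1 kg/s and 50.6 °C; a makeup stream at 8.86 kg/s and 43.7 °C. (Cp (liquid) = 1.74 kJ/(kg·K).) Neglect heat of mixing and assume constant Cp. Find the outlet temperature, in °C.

T_out = 56.2 °C

Energy balance with Q = 0: Σ ṁᵢCp,ᵢ(T_out − Tᵢ) = 0
Σ ṁᵢCp,ᵢTᵢ = 11.6×1.74×73.5 + 16.1×1.74×50.6 + 8.86×1.74×43.7 = 3574.7
Σ ṁᵢCp,ᵢ = 11.6×1.74 + 16.1×1.74 + 8.86×1.74 = 63.614
T_out = 3574.7 / 63.614 = 56.194 °C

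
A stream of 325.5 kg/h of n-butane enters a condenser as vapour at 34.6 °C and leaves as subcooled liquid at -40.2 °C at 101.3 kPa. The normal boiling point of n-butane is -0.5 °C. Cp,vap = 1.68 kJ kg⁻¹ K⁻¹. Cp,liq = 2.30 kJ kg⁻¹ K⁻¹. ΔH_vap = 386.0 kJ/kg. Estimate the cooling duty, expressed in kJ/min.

vapour 34.6→-0.5 °C: -58.968 kJ/kg
condensation at -0.5 °C: -386 kJ/kg
liquid -0.5→-40.2 °C: -91.31 kJ/kg
Δh = -58.968 + -386 + -91.31 = -536.28 kJ/kg
Q = ṁ·Δh = 325.5 kg/h × -536.28 kJ/kg = -174560 kJ/h
|Q| = 48.488 kW = 2909.3 kJ/min

Q_c = 2910 kJ/min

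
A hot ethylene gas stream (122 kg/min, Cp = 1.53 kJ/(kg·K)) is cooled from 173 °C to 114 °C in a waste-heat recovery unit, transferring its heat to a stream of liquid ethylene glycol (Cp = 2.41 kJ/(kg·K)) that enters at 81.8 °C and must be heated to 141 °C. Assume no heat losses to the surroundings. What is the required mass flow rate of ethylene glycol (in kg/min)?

ṁ_c = 77.2 kg/min

Heat released by hot stream: Q = 122 × 1.53 × (173 − 114) = 11013 kJ/min
Energy balance on cold side (adiabatic exchanger): Q = ṁ_c·Cp_c·(T_c,out − T_c,in)
ṁ_c = 11013 / [2.41 × (141 − 81.8)] = 77.191 kg/min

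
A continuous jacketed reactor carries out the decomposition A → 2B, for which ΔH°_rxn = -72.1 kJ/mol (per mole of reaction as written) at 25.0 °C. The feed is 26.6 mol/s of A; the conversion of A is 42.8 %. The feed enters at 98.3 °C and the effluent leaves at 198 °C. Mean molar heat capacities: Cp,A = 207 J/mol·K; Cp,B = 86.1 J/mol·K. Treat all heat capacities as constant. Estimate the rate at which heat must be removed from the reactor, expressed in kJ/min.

Q_out = 20400 kJ/min

Extent of reaction ξ = 0.428 × 26.6 = 11.385 mol/s
Reaction term: ξ·ΔH°_rxn = 11.385 × -72.1 = -820.84 kJ/s
Sensible, feed 98.3→25 °C: -403.6 kJ/s
Outlet flows (mol/s): A 15.215, B 22.77
Sensible, products 25→198 °C: 884.03 kJ/s
Q = ΔH = -340.42 kJ/s = -340.42 kW
Heat removed = 20425 kJ/min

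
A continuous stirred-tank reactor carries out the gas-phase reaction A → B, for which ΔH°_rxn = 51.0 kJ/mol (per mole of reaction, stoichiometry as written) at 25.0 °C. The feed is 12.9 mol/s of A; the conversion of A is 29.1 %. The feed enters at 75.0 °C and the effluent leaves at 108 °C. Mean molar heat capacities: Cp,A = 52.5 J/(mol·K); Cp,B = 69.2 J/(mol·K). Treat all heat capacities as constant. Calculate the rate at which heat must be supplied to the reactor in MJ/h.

Extent of reaction ξ = 0.291 × 12.9 = 3.7539 mol/s
Reaction term: ξ·ΔH°_rxn = 3.7539 × 51.0 = 191.45 kJ/s
Sensible, feed 75.0→25 °C: -33.862 kJ/s
Outlet flows (mol/s): A 9.1461, B 3.7539
Sensible, products 25→108 °C: 61.415 kJ/s
Q = ΔH = 219 kJ/s = 219 kW
Heat supplied = 788.41 MJ/h

Q_in = 788 MJ/h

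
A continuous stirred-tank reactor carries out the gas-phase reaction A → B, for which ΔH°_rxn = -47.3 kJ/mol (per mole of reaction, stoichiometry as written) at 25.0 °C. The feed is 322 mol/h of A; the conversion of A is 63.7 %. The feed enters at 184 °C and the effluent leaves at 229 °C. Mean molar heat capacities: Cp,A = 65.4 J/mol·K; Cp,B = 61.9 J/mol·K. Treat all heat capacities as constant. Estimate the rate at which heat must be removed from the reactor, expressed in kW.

Q_out = 2.47 kW

Extent of reaction ξ = 0.637 × 322 = 205.11 mol/h
Reaction term: ξ·ΔH°_rxn = 205.11 × -47.3 = -9701.9 kJ/h
Sensible, feed 184→25 °C: -3348.3 kJ/h
Outlet flows (mol/h): A 116.89, B 205.11
Sensible, products 25→229 °C: 4149.5 kJ/h
Q = ΔH = -8900.7 kJ/h = -2.4724 kW
Heat removed = 2.4724 kW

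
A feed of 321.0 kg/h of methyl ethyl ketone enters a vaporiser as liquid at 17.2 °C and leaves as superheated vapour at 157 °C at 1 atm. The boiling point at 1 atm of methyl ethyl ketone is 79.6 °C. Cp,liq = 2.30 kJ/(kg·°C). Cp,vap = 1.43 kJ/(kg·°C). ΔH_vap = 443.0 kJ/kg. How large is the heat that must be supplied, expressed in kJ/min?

Q = 3730 kJ/min

liquid 17.2→79.6 °C: 143.52 kJ/kg
vaporisation at 79.6 °C: 443 kJ/kg
vapour 79.6→157 °C: 110.68 kJ/kg
Δh = 143.52 + 443 + 110.68 = 697.2 kJ/kg
Q = ṁ·Δh = 321.0 kg/h × 697.2 kJ/kg = 223800 kJ/h
|Q| = 62.167 kW = 3730 kJ/min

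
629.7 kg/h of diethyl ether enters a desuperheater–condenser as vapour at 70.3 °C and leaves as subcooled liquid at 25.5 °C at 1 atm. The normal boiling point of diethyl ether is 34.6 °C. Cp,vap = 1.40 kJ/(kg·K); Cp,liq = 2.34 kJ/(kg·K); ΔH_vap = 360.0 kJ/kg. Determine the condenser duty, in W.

Q_c = 75400 W

vapour 70.3→34.6 °C: -49.98 kJ/kg
condensation at 34.6 °C: -360 kJ/kg
liquid 34.6→25.5 °C: -21.294 kJ/kg
Δh = -49.98 + -360 + -21.294 = -431.27 kJ/kg
Q = ṁ·Δh = 629.7 kg/h × -431.27 kJ/kg = -271570 kJ/h
|Q| = 75.437 kW = 75437 W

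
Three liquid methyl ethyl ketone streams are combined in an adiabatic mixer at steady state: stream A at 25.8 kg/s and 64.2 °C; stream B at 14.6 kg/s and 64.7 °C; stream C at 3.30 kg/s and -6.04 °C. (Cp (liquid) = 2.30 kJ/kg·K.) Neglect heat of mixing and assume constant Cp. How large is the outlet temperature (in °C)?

T_out = 59.1 °C

Adiabatic, steady state ⇒ Σ ṁᵢCp,ᵢ(T_out − Tᵢ) = 0
Σ ṁᵢCp,ᵢTᵢ = 25.8×2.30×64.2 + 14.6×2.30×64.7 + 3.30×2.30×-6.04 = 5936.4
Σ ṁᵢCp,ᵢ = 25.8×2.30 + 14.6×2.30 + 3.30×2.30 = 100.51
T_out = 5936.4 / 100.51 = 59.063 °C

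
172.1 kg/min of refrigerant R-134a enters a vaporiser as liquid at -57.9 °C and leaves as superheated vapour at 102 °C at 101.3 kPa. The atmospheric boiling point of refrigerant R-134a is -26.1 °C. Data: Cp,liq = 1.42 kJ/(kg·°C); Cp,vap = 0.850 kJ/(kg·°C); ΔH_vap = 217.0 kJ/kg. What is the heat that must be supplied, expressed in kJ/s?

liquid -57.9→-26.1 °C: 45.156 kJ/kg
vaporisation at -26.1 °C: 217 kJ/kg
vapour -26.1→102 °C: 108.88 kJ/kg
Δh = 45.156 + 217 + 108.88 = 371.04 kJ/kg
Q = ṁ·Δh = 172.1 kg/min × 371.04 kJ/kg = 63856 kJ/min
|Q| = 1064.3 kW

Q = 1060 kJ/s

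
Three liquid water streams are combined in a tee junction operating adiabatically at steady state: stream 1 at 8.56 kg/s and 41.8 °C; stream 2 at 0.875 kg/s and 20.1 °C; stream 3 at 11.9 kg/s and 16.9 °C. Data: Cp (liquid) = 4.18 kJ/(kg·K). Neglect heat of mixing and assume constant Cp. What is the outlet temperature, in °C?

T_out = 27.0 °C

No heat crosses the boundary, so H_out = H_in.
T_out = Σ ṁᵢCp,ᵢTᵢ / Σ ṁᵢCp,ᵢ
      = 2409.8 / 89.18 = 27.022 °C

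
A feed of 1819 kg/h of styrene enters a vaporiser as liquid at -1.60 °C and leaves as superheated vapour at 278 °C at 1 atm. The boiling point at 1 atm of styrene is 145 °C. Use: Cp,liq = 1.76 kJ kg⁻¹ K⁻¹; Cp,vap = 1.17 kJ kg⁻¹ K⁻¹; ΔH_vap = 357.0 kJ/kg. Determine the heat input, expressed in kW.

Q = 389 kW

liquid -1.60→145 °C: 258.02 kJ/kg
vaporisation at 145 °C: 357 kJ/kg
vapour 145→278 °C: 155.61 kJ/kg
Δh = 258.02 + 357 + 155.61 = 770.63 kJ/kg
Q = ṁ·Δh = 1819 kg/h × 770.63 kJ/kg = 1.4018e+06 kJ/h
|Q| = 389.38 kW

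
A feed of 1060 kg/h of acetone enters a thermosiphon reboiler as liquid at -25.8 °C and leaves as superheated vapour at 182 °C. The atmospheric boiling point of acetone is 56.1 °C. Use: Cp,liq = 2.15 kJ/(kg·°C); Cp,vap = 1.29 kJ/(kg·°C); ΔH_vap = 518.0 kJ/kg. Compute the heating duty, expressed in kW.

Q = 252 kW

liquid -25.8→56.1 °C: 176.09 kJ/kg
vaporisation at 56.1 °C: 518 kJ/kg
vapour 56.1→182 °C: 162.41 kJ/kg
Δh = 176.09 + 518 + 162.41 = 856.5 kJ/kg
Q = ṁ·Δh = 1060 kg/h × 856.5 kJ/kg = 907890 kJ/h
|Q| = 252.19 kW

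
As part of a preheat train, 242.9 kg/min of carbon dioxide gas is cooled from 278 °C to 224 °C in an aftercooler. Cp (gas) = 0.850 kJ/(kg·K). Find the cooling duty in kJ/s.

Q = ṁ·Cp·ΔT = 242.9 × 0.850 × (224 − 278) = -11149 kJ/min
Converting: 11149 / 60 s = 185.82 kW

Q_c = 186 kJ/s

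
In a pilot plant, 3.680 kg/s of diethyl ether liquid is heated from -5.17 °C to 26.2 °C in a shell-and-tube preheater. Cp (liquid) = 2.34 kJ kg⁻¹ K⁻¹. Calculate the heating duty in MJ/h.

Q = ṁ·Cp·ΔT = 3.680 × 2.34 × (26.2 − -5.17) = 270.13 kJ/s
Heating duty = 972.48 MJ/h

Q = 972 MJ/h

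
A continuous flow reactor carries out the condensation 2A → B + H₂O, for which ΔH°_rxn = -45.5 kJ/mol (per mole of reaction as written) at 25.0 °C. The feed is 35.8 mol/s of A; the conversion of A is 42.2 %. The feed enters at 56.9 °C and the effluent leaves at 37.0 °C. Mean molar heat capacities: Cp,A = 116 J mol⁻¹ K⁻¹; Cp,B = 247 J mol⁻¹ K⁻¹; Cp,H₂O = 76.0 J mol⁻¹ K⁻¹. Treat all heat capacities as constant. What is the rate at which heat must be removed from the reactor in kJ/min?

Q_out = 25100 kJ/min

Extent of reaction ξ = 0.422 × 35.8 / 2 = 7.5538 mol/s
Reaction term: ξ·ΔH°_rxn = 7.5538 × -45.5 = -343.7 kJ/s
Sensible, feed 56.9→25 °C: -132.47 kJ/s
Outlet flows (mol/s): A 20.692, B 7.5538, H₂O 7.5538
Sensible, products 25→37.0 °C: 58.082 kJ/s
Q = ΔH = -418.09 kJ/s = -418.09 kW
Heat removed = 25085 kJ/min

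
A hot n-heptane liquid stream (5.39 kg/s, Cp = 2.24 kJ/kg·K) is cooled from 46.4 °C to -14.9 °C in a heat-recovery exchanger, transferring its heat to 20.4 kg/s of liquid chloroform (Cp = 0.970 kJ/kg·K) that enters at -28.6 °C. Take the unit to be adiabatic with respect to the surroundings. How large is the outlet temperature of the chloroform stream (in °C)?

Heat released by hot stream: Q = 5.39 × 2.24 × (46.4 − -14.9) = 740.11 kJ/s
Energy balance on cold side (adiabatic exchanger): Q = ṁ_c·Cp_c·(T_c,out − T_c,in)
T_c,out = -28.6 + 740.11/(20.4 × 0.970) = 8.802 °C

T_c,out = 8.80 °C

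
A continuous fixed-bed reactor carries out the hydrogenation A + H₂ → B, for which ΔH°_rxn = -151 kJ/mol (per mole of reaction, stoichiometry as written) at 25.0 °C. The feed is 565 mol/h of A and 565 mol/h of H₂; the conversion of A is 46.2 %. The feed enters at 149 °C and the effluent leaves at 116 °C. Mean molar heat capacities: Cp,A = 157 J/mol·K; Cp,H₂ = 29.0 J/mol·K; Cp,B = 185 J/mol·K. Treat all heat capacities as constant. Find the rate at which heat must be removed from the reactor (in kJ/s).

Extent of reaction ξ = 0.462 × 565 = 261.03 mol/h
Reaction term: ξ·ΔH°_rxn = 261.03 × -151 = -39416 kJ/h
Sensible, feed 149→25 °C: -13031 kJ/h
Outlet flows (mol/h): A 303.97, H₂ 303.97, B 261.03
Sensible, products 25→116 °C: 9539.4 kJ/h
Q = ΔH = -42907 kJ/h = -11.919 kW
Heat removed = 11.919 kJ/s

Q_out = 11.9 kJ/s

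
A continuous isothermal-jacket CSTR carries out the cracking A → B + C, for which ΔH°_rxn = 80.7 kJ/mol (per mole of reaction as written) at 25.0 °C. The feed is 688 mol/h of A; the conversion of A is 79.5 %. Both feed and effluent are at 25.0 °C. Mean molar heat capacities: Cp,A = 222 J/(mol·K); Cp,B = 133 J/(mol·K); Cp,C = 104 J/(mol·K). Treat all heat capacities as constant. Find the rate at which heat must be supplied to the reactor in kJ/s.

Q_in = 12.3 kJ/s

Extent of reaction ξ = 0.795 × 688 = 546.96 mol/h
Reaction term: ξ·ΔH°_rxn = 546.96 × 80.7 = 44140 kJ/h
Q = ΔH = 44140 kJ/h = 12.261 kW
Heat supplied = 12.261 kJ/s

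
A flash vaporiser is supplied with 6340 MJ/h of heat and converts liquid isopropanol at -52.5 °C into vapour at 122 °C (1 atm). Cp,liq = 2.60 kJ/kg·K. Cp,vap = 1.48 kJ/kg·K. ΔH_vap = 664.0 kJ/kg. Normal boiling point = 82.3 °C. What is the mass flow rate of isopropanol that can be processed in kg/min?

Δh = 2.60×(82.3−-52.5) + 664.0 + 1.48×(122−82.3) = 1073.2 kJ/kg
Q = 6340 MJ/h = 1761.1 kJ/s = 105670 kJ/min
ṁ = Q/Δh = 105670 / 1073.2 = 98.456 kg/min

ṁ = 98.5 kg/min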